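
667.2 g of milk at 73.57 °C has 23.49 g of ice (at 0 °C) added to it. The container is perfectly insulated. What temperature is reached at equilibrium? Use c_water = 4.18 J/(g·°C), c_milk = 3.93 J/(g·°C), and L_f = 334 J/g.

Net heat exchanged in the isolated system is zero:
latent heat to melt: 23.49·334 = 7845.7
  meltwater 0→T: 23.49·4.18·T = 98.19 T
  milk cools: 667.2·3.93·(T − 73.57) = 2622.1(T − 73.57)
2720.3 T = 192908 − 7845.7 = 185062
T ≈ 68.03 °C (positive, so assuming full melt was valid).

T_f ≈ 68.0 °C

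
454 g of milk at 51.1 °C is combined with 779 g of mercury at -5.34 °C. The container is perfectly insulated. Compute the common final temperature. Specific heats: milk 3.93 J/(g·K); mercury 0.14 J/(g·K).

T_f ≈ 47.8 °C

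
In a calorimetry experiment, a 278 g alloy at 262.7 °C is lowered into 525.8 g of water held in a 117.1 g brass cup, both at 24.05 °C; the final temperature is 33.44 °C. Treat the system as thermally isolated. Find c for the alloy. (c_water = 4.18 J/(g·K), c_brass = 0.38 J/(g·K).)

Let T be the final temperature. ΣQ_i = 0:
278×c×(33.44 − 262.7) + 525.8×4.18×(33.44 − 24.05) + 117.1×0.38×(33.44 − 24.05) = 0
-63734 c = -21056
c = -21056/-63734 ≈ 0.3304 J/(g·K)

c ≈ 0.33 J/(g·K)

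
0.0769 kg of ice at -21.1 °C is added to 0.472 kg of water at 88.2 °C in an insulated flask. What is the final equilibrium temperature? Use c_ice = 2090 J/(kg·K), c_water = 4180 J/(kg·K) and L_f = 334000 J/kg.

Setting the total heat transfer to zero:
warm ice to 0 °C: 0.0769×2090×(0 − (-21.1)) = 3391.2
  melt ice: 0.0769×334000 = 25685
  warm the meltwater: 321.44 T
  water cools: 0.472×4180×(T − 88.2) = 1973(T − 88.2)
2294.4 T = 174015 − 29076 = 144939
T ≈ 63.17 °C — above 0 °C, consistent with complete melting.

T_f ≈ 63.2 °C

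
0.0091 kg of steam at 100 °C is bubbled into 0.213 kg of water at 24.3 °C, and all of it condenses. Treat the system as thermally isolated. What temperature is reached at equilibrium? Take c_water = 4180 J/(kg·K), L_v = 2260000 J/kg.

Taking heat into each body as positive, Σ m c ΔT = 0:
condense steam: −0.0091·2260000 = −20566; condensate cools 100→T: 0.0091·4180·(T − 100) = 38.04(T − 100); water warms: 0.213·4180·(T − 24.3) = 890.34(T − 24.3)
928.38 T = 20566 + 3803.8 + 21635 = 46005
T ≈ 49.55 °C (< 100 °C, so full condensation is consistent).

T_f ≈ 49.6 °C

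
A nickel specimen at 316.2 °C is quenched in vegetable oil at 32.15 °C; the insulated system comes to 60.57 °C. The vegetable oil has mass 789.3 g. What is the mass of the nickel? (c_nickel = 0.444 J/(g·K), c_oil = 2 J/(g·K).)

m ≈ 395 g

Heat lost by the nickel = heat gained by the oil:
m·0.444·(316.2 − 60.57) = 789.3·2·(60.57 − 32.15)
113.5 m = 44864  ⇒  m ≈ 395.3 g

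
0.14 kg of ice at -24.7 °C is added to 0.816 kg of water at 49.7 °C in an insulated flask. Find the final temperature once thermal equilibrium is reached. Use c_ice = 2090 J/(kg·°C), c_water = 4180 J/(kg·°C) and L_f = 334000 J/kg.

T_f ≈ 28.9 °C

Sum of m c ΔT and latent-heat terms is zero:
warm ice to 0 °C: 0.14×2090×(0 − (-24.7)) = 7227.2
  fusion: m_ice L_f = 0.14×334000 = 46760
  warm the meltwater: 585.2 T
  water cools: 0.816×4180×(T − 49.7) = 3410.9(T − 49.7)
3996.1 T = 169521 − 53987 = 115534
T ≈ 28.91 °C (positive, so assuming full melt was valid).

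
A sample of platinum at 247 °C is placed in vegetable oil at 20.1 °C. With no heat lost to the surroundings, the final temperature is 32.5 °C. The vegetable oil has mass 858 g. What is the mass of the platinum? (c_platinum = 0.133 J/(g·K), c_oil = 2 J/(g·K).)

Taking heat into each body as positive, Σ m c ΔT = 0:
m·0.133·(32.5 − 247) + 858·2·(32.5 − 20.1) = 0
-28.53 m = -21278
m = -21278/-28.53 ≈ 745.9 g

m ≈ 746 g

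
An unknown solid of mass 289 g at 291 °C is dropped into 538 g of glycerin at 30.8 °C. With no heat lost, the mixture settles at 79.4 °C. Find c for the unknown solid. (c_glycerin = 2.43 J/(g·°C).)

c ≈ 1.04 J/(g·°C)

m_s c (T_s − T_f) = m_glycerin c_glycerin (T_f − T_0):
289·c·(291 − 79.4) = 538·2.43·(79.4 − 30.8)
61152 c = 63537  ⇒  c ≈ 1.039 J/(g·°C)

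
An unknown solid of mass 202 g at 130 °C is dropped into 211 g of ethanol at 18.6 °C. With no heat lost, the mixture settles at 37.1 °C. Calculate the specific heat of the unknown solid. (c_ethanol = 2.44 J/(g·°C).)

m_s c (T_s − T_f) = m_ethanol c_ethanol (T_f − T_0):
202·c·(130 − 37.1) = 211·2.44·(37.1 − 18.6)
18766 c = 9524.5  ⇒  c ≈ 0.5075 J/(g·°C)

c ≈ 0.508 J/(g·°C)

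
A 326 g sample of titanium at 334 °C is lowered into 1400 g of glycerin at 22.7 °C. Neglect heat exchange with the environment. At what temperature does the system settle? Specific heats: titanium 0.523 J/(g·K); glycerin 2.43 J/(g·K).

With ΣQ=0 the equilibrium temperature is the m·c-weighted mean:
T_f = (170.5×334 + 3402×22.7) / (170.5 + 3402)
    = 134172 / 3572.5 ≈ 37.56 °C

T_f ≈ 37.6 °C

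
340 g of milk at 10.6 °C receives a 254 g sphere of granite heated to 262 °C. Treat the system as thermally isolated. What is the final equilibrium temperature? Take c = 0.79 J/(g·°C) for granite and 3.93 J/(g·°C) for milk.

Heat gained plus heat lost sum to zero:
254*0.79*(T − 262) + 340*3.93*(T − 10.6) = 0
200.66(T − 262) + 1336.2(T − 10.6) = 0
(200.66 + 1336.2) T = 200.66*262 + 1336.2*10.6
T ≈ 43.42 °C

T_f ≈ 43.4 °C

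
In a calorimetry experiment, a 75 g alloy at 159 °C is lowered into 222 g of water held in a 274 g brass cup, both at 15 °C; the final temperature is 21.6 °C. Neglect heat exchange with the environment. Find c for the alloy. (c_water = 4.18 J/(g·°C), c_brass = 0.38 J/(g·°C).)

Energy conservation, ΣQ = 0:
75×c×(21.6 − 159) + 222×4.18×(21.6 − 15) + 274×0.38×(21.6 − 15) = 0
-10305 c = -6811.7
c = -6811.7/-10305 ≈ 0.661 J/(g·°C)

c ≈ 0.661 J/(g·°C)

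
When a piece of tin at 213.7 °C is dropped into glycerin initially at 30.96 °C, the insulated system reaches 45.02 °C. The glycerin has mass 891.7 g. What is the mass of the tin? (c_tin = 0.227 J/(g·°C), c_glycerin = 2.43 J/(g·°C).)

Heat lost by the tin = heat gained by the glycerin:
m×0.227×(213.7 − 45.02) = 891.7×2.43×(45.02 − 30.96)
38.29 m = 30466  ⇒  m ≈ 795.6 g

m ≈ 796 g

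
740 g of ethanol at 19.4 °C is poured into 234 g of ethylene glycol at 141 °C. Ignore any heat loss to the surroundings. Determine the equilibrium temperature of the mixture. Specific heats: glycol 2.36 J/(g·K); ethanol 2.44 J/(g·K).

Setting the total heat transfer to zero:
234·2.36·(T − 141) + 740·2.44·(T − 19.4) = 0
2357.8 T = 112894
T = 112894 / 2357.8 = 47.9 °C

T_f ≈ 47.9 °C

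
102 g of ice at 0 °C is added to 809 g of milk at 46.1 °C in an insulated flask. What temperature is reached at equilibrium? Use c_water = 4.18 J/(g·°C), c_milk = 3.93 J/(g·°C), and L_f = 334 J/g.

T_f ≈ 31.2 °C

Energy balance with sensible and latent terms:
melt ice: 102×334 = 34068; warm the meltwater: 426.36 T; milk: 3179.4(T − 46.1)
3605.7 T = 146569 − 34068 = 112501
T ≈ 31.20 °C (positive, so assuming full melt was valid).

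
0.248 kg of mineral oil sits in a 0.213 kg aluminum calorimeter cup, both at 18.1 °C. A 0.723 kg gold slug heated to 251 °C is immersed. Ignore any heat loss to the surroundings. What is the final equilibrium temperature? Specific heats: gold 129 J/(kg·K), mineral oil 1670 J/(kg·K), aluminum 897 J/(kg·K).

T_f ≈ 49.2 °C

Conservation of energy gives ΣQ = 0:
0.723×129×(T − 251) + 0.248×1670×(T − 18.1) + 0.213×897×(T − 18.1) = 0
698.49 T = 34365
T = 34365/698.49 ≈ 49.20 °C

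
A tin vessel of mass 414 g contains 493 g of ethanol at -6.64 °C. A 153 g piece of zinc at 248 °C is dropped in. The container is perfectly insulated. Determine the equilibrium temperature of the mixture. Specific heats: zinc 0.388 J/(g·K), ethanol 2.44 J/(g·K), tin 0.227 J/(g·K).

T_f ≈ 4.5 °C

Setting the total heat transfer to zero:
153×0.388×(T − 248) + 493×2.44×(T − (-6.64)) + 414×0.227×(T − (-6.64)) = 0
1356.3 T = 6110.9
T = 6110.9/1356.3 ≈ 4.51 °C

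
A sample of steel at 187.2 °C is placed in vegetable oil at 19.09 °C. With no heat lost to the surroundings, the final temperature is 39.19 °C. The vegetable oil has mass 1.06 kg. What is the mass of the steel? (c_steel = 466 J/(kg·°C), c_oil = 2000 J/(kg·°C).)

Conservation of energy gives ΣQ = 0:
m·466·(39.19 − 187.2) + 1.06·2000·(39.19 − 19.09) = 0
-68973 m = -42612
m = -42612/-68973 ≈ 0.6178 kg

m ≈ 0.618 kg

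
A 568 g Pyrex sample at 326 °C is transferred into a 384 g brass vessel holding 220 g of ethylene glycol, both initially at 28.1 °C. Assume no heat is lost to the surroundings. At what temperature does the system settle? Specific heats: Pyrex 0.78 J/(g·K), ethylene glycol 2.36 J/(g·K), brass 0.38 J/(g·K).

Setting the total heat transfer to zero:
568·0.78·(T − 326) + 220·2.36·(T − 28.1) + 384·0.38·(T − 28.1) = 0
1108.2 T = 163121
T ≈ 147.20 °C

T_f ≈ 147.2 °C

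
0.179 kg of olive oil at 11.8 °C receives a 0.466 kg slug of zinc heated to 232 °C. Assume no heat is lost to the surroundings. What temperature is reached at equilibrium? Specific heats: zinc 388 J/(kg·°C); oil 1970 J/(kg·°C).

Conservation of energy gives ΣQ = 0:
0.466·388·(T − 232) + 0.179·1970·(T − 11.8) = 0
180.81(T − 232) + 352.63(T − 11.8) = 0
(180.81 + 352.63) T = 180.81·232 + 352.63·11.8
T ≈ 86.44 °C

T_f ≈ 86.4 °C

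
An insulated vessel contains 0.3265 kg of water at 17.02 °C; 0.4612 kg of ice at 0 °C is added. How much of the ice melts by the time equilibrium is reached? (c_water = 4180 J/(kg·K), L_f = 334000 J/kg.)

m_melted ≈ 0.0695 kg

Heat available from the water dropping to 0 °C: 0.3265·4180·17.02 = 23228 J.
Fully melting the ice requires m_ice L_f = 0.4612·334000 = 154041 J.
That's not enough to melt it all — equilibrium is at 0 °C with ice remaining.
Mass melted = 23228/334000 ≈ 0.06955 kg.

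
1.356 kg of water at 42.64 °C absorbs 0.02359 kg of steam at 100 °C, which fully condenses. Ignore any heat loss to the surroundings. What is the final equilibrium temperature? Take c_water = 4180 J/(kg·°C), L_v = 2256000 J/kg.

T_f ≈ 52.8 °C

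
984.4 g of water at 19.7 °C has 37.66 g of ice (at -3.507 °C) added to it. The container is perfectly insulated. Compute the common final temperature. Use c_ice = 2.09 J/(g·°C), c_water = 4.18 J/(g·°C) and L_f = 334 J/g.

Net heat exchanged in the isolated system is zero:
ice -3.507→0 °C: 37.66×2.09×3.507 = 276.03; fusion: m_ice L_f = 37.66×334 = 12578; meltwater 0→T: 37.66×4.18×T = 157.42 T; water cools: 984.4×4.18×(T − 19.7) = 4114.8(T − 19.7)
4272.2 T = 81061 − 12854 = 68207
T ≈ 15.97 °C. Since T > 0 °C, the all-ice-melts assumption holds.

T_f ≈ 16.0 °C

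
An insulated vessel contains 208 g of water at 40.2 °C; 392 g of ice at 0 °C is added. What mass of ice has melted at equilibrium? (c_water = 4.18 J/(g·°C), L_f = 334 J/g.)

m_melted ≈ 105 g

Water can give up m c ΔT = 208×4.18×40.2 = 34951 J before reaching 0 °C.
To melt every bit of ice: 392×334 = 130928 J.
That's not enough to melt it all — equilibrium is at 0 °C with ice remaining.
m_melted×334 = 34951  ⇒  m_melted ≈ 104.6 g.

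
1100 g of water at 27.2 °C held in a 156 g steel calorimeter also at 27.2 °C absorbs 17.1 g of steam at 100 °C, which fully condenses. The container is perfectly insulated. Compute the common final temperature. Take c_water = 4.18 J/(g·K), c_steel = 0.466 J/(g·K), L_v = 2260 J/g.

T_f ≈ 36.4 °C

Heat gained plus heat lost sum to zero:
steam→water at 100 °C releases m L_v = 17.1·2260 = 38646
  condensed water 100 °C→T: 71.48(T − 100)
  original water: 4598(T − 27.2)
  steel cup: 156·0.466·(T − 27.2) = 72.7(T − 27.2)
4742.2 T = 38646 + 7147.8 + 127043 = 172837
T ≈ 36.45 °C (< 100 °C, so full condensation is consistent).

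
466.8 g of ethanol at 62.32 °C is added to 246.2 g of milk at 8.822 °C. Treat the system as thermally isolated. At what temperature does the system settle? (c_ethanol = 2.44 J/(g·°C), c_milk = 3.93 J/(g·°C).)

T_f is the heat-capacity-weighted average of the initial temperatures:
T_f = (1139*62.32 + 967.57*8.822) / (1139 + 967.57)
    = 79518 / 2106.6 ≈ 37.75 °C

T_f ≈ 37.7 °C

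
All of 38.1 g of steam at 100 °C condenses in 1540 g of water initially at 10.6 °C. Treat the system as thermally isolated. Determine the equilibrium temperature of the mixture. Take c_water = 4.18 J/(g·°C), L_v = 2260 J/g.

Net heat exchanged in the isolated system is zero:
latent heat released on condensation: 38.1·2260 = 86106
  condensate cools 100→T: 38.1·4.18·(T − 100) = 159.26(T − 100)
  water warms: 1540·4.18·(T − 10.6) = 6437.2(T − 10.6)
6596.5 T = 86106 + 15926 + 68234 = 170266
T ≈ 25.81 °C, under the boiling point, so the assumption holds.

T_f ≈ 25.8 °C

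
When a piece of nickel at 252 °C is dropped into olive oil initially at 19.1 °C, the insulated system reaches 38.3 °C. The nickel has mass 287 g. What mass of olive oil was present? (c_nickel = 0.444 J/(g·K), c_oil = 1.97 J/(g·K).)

m ≈ 720 g

|Q_nickel| = |Q_oil|:
287×0.444×(252 − 38.3) = m×1.97×(38.3 − 19.1)
37.82 m = 27231  ⇒  m ≈ 719.9 g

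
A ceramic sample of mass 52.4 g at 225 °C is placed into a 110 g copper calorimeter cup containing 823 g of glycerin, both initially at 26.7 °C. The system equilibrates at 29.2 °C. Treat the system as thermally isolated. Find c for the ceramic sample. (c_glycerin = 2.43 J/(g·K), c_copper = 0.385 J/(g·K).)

c ≈ 0.498 J/(g·K)

Heat gained plus heat lost sum to zero:
52.4·c·(29.2 − 225) + 823·2.43·(29.2 − 26.7) + 110·0.385·(29.2 − 26.7) = 0
-10260 c = -5105.6
c = -5105.6/-10260 ≈ 0.4976 J/(g·K)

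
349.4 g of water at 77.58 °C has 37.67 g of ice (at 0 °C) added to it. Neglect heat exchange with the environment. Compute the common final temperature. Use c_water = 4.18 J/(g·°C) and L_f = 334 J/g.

Energy balance with sensible and latent terms:
latent heat to melt: 37.67·334 = 12582
  meltwater 0→T: 37.67·4.18·T = 157.46 T
  water cools: 349.4·4.18·(T − 77.58) = 1460.5(T − 77.58)
1618 T = 113305 − 12582 = 100723
T ≈ 62.25 °C. Since T > 0 °C, the all-ice-melts assumption holds.

T_f ≈ 62.3 °C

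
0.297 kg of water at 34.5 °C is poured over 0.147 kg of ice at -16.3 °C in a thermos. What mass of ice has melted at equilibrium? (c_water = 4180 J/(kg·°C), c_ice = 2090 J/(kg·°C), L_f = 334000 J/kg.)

m_melted ≈ 0.113 kg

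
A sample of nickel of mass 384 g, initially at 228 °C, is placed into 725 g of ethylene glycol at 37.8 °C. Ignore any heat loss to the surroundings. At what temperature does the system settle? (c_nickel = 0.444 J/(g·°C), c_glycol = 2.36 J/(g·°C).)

T_f ≈ 55.0 °C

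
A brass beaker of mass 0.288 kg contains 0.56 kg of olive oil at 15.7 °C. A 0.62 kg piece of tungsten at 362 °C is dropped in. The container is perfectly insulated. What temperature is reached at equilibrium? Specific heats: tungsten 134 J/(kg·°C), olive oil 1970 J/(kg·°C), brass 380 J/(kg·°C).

T_f ≈ 37.9 °C

Taking heat into each body as positive, Σ m c ΔT = 0:
0.62*134*(T − 362) + 0.56*1970*(T − 15.7) + 0.288*380*(T − 15.7) = 0
1295.7 T = 49113
T = 49113 / 1295.7 = 37.9 °C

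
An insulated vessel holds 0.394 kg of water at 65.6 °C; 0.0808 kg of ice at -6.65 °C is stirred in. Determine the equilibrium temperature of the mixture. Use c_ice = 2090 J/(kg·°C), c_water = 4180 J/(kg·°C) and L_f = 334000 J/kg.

T_f ≈ 40.3 °C

Setting the total heat transfer to zero:
warm ice to 0 °C: 0.0808×2090×(0 − (-6.65)) = 1123
  fusion: m_ice L_f = 0.0808×334000 = 26987
  warm the meltwater: 337.74 T
  water cools: 0.394×4180×(T − 65.6) = 1646.9(T − 65.6)
1984.7 T = 108038 − 28110 = 79928
T ≈ 40.27 °C — above 0 °C, consistent with complete melting.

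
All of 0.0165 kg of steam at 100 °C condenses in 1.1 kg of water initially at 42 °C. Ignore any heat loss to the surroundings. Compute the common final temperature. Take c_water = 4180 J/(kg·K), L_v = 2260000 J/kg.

Net heat exchanged in the isolated system is zero:
steam→water at 100 °C releases m L_v = 0.0165×2260000 = 37290; condensate cools 100→T: 0.0165×4180×(T − 100) = 68.97(T − 100); original water: 4598(T − 42)
4667 T = 37290 + 6897 + 193116 = 237303
T ≈ 50.85 °C (< 100 °C, so full condensation is consistent).

T_f ≈ 50.8 °C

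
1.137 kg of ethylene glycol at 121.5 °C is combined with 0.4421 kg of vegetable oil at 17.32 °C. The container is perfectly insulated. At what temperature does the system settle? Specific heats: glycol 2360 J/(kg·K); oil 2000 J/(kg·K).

T_f = Σ m_i c_i T_i / Σ m_i c_i:
T_f = (2683.3×121.5 + 884.2×17.32) / (2683.3 + 884.2)
    = 341338 / 3567.5 ≈ 95.68 °C

T_f ≈ 95.7 °C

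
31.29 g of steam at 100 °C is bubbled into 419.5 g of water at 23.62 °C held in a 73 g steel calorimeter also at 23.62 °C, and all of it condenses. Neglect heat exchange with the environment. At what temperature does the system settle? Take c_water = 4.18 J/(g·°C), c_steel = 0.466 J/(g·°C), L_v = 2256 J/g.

Net heat exchanged in the isolated system is zero:
condense steam: −31.29×2256 = −70590; condensate cools 100→T: 31.29×4.18×(T − 100) = 130.79(T − 100); original water: 1753.5(T − 23.62); cup: 34.02(T − 23.62)
1918.3 T = 70590 + 13079 + 42221 = 125891
T ≈ 65.63 °C (< 100 °C, so full condensation is consistent).

T_f ≈ 65.6 °C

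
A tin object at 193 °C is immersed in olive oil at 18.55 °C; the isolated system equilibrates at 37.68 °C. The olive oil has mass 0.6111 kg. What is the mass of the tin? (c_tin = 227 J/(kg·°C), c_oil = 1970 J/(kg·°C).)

m ≈ 0.653 kg

|Q_tin| = |Q_oil|:
m·227·(193 − 37.68) = 0.6111·1970·(37.68 − 18.55)
35258 m = 23030  ⇒  m ≈ 0.6532 kg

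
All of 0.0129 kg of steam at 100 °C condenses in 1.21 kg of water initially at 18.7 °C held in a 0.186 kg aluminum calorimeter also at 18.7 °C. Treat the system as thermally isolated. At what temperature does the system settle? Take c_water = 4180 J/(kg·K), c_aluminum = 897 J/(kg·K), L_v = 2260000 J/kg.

T_f ≈ 25.1 °C

Heat gained plus heat lost sum to zero:
steam→water at 100 °C releases m L_v = 0.0129·2260000 = 29154
  condensed water 100 °C→T: 53.92(T − 100)
  original water: 5057.8(T − 18.7)
  aluminum cup: 0.186·897·(T − 18.7) = 166.84(T − 18.7)
5278.6 T = 29154 + 5392.2 + 97701 = 132247
T ≈ 25.05 °C, under the boiling point, so the assumption holds.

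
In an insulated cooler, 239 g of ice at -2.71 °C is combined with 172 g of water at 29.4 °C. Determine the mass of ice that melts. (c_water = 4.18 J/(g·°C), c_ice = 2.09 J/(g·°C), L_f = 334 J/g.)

Heat available from the water dropping to 0 °C: 172·4.18·29.4 = 21137 J.
Warming the ice to 0 °C takes 239·2.09·2.71 = 1353.7 J, leaving 19784 J for melting.
Fully melting the ice requires m_ice L_f = 239·334 = 79826 J.
19784 J < 79826 J, so only part of the ice melts and the system sits at 0 °C.
m_melt = 19784 / L_f = 59.23 g.

m_melted ≈ 59.2 g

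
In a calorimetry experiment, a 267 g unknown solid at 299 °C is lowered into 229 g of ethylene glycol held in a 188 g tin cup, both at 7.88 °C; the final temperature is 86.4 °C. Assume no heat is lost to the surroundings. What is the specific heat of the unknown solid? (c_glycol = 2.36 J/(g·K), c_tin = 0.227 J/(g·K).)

Let T be the final temperature. ΣQ_i = 0:
267×c×(86.4 − 299) + 229×2.36×(86.4 − 7.88) + 188×0.227×(86.4 − 7.88) = 0
-56764 c = -45786
c = -45786/-56764 ≈ 0.8066 J/(g·K)

c ≈ 0.807 J/(g·K)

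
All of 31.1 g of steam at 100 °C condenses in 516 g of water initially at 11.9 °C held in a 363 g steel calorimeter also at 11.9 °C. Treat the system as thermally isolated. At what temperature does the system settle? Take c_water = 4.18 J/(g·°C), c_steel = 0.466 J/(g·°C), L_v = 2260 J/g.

T_f ≈ 45.2 °C

Energy balance with sensible and latent terms:
latent heat released on condensation: 31.1·2260 = 70286; condensed water 100 °C→T: 130(T − 100); original water: 2156.9(T − 11.9); steel cup: 363·0.466·(T − 11.9) = 169.16(T − 11.9)
2456 T = 70286 + 13000 + 27680 = 110966
T ≈ 45.18 °C (< 100 °C, so full condensation is consistent).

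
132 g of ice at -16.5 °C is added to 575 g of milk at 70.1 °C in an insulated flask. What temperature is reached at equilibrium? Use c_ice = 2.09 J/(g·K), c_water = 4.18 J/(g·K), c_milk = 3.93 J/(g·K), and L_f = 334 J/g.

T_f ≈ 39.0 °C

Net heat exchanged in the isolated system is zero:
warm ice to 0 °C: 132·2.09·(0 − (-16.5)) = 4552
  latent heat to melt: 132·334 = 44088
  warm the meltwater: 551.76 T
  milk cools: 575·3.93·(T − 70.1) = 2259.8(T − 70.1)
2811.5 T = 158408 − 48640 = 109768
T ≈ 39.04 °C — above 0 °C, consistent with complete melting.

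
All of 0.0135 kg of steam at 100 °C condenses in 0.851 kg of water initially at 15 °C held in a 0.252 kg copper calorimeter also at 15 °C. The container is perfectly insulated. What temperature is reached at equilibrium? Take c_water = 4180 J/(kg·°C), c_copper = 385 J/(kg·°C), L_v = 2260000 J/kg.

Taking heat into each body as positive, Σ m c ΔT = 0:
steam→water at 100 °C releases m L_v = 0.0135·2260000 = 30510
  condensed water 100 °C→T: 56.43(T − 100)
  water warms: 0.851·4180·(T − 15) = 3557.2(T − 15)
  copper cup: 0.252·385·(T − 15) = 97.02(T − 15)
3710.6 T = 30510 + 5643 + 54813 = 90966
T ≈ 24.51 °C (< 100 °C, so full condensation is consistent).

T_f ≈ 24.5 °C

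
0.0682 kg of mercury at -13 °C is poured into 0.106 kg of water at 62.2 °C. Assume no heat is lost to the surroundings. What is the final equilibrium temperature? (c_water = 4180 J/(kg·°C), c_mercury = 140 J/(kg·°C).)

Set heat shed by the hot body equal to heat absorbed by the cold body:
0.106×4180×(62.2 − T) = 0.0682×140×(T − (-13))
443.08(62.2 − T) = 9.548(T − (-13))
452.63 T = 27435  ⇒  T ≈ 60.61 °C

T_f ≈ 60.6 °C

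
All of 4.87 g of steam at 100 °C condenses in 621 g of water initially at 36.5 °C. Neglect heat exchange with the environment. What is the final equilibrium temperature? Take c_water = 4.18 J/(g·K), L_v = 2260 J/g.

T_f ≈ 41.2 °C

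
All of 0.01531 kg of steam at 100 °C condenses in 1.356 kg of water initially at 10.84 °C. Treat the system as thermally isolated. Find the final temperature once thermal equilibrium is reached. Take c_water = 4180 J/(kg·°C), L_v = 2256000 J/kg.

T_f ≈ 17.9 °C

Energy balance with sensible and latent terms:
latent heat released on condensation: 0.01531×2256000 = 34539
  condensed water 100 °C→T: 64(T − 100)
  water warms: 1.356×4180×(T − 10.84) = 5668.1(T − 10.84)
5732.1 T = 34539 + 6399.6 + 61442 = 102381
T ≈ 17.86 °C (< 100 °C, so full condensation is consistent).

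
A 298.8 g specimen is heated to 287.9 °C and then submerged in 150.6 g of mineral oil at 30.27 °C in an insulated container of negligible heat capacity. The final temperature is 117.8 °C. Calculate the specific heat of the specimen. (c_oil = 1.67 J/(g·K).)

c ≈ 0.433 J/(g·K)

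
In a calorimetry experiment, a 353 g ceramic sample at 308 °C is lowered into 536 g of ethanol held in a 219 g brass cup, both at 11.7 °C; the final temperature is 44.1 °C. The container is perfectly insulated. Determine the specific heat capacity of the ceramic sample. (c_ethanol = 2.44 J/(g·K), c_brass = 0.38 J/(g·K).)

c ≈ 0.484 J/(g·K)

Heat gained plus heat lost sum to zero:
353×c×(44.1 − 308) + 536×2.44×(44.1 − 11.7) + 219×0.38×(44.1 − 11.7) = 0
-93157 c = -45070
c = -45070/-93157 ≈ 0.4838 J/(g·K)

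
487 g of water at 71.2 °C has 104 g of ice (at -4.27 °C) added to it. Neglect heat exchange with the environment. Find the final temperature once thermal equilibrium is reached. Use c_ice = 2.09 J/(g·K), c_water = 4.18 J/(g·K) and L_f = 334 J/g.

T_f ≈ 44.2 °C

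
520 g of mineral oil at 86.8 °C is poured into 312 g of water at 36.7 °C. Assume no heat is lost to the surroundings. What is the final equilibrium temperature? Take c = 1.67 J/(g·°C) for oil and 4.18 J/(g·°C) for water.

T_f ≈ 56.7 °C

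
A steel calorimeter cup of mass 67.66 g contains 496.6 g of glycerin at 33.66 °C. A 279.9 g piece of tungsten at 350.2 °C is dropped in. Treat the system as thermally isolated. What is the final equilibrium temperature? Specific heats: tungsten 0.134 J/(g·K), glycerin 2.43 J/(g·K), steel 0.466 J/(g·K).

T_f ≈ 43.0 °C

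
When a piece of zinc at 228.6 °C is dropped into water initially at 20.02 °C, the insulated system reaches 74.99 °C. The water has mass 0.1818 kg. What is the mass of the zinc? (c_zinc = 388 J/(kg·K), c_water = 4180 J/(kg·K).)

m ≈ 0.701 kg

Let T be the final temperature. ΣQ_i = 0:
m·388·(74.99 − 228.6) + 0.1818·4180·(74.99 − 20.02) = 0
-59601 m = -41773
m = -41773/-59601 ≈ 0.7009 kg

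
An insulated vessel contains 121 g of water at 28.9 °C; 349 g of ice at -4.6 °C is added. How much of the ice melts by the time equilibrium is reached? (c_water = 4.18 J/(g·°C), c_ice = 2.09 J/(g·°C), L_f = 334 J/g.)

m_melted ≈ 33.7 g

Water can give up m c ΔT = 121×4.18×28.9 = 14617 J before reaching 0 °C.
Warming the ice to 0 °C takes 349×2.09×4.6 = 3355.3 J, leaving 11262 J for melting.
Melting all 349 g of ice would need 349×334 = 116566 J.
11262 J < 116566 J, so only part of the ice melts and the system sits at 0 °C.
m_melted×334 = 11262  ⇒  m_melted ≈ 33.72 g.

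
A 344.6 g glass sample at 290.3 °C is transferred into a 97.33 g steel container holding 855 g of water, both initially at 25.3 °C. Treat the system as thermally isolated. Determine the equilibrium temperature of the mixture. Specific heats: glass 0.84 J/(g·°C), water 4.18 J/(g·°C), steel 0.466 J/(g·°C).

T_f ≈ 44.9 °C

Net heat exchanged in the isolated system is zero:
344.6*0.84*(T − 290.3) + 855*4.18*(T − 25.3) + 97.33*0.466*(T − 25.3) = 0
289.46(T − 290.3) + 3573.9(T − 25.3) + 45.36(T − 25.3) = 0
3908.7 T = 175599
T = 175599 / 3908.7 = 44.9 °C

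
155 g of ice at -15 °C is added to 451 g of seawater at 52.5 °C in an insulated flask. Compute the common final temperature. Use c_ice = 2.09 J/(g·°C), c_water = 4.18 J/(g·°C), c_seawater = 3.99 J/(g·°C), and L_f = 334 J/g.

T_f ≈ 15.5 °C

Conservation of energy gives ΣQ = 0:
ice -15→0 °C: 155×2.09×15 = 4859.2
  melt ice: 155×334 = 51770
  warm the meltwater: 647.9 T
  seawater cools: 451×3.99×(T − 52.5) = 1799.5(T − 52.5)
2447.4 T = 94473 − 56629 = 37844
T ≈ 15.46 °C. Since T > 0 °C, the all-ice-melts assumption holds.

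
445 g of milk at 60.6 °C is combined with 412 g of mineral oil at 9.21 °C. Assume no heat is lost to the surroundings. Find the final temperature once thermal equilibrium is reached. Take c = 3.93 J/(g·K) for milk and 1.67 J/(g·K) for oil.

T_f ≈ 46.1 °C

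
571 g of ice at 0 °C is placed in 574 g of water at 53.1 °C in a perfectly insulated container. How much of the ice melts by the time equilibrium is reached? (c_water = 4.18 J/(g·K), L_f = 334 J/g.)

m_melted ≈ 381 g

Heat available from the water dropping to 0 °C: 574×4.18×53.1 = 127404 J.
Fully melting the ice requires m_ice L_f = 571×334 = 190714 J.
That's not enough to melt it all — equilibrium is at 0 °C with ice remaining.
m_melted×334 = 127404  ⇒  m_melted ≈ 381.4 g.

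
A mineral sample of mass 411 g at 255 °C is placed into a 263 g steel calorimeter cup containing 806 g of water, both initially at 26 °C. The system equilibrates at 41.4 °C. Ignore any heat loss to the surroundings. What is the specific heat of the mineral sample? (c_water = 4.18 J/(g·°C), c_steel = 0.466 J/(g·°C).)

Energy conservation, ΣQ = 0:
411·c·(41.4 − 255) + 806·4.18·(41.4 − 26) + 263·0.466·(41.4 − 26) = 0
-87790 c = -53771
c = -53771/-87790 ≈ 0.6125 J/(g·°C)

c ≈ 0.613 J/(g·°C)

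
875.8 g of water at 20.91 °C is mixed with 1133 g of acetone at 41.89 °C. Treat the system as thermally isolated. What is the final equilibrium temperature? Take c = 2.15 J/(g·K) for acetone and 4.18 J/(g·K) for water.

Set heat shed by the hot body equal to heat absorbed by the cold body:
1133·2.15·(41.89 − T) = 875.8·4.18·(T − 20.91)
2435.9(41.89 − T) = 3660.8(T − 20.91)
6096.8 T = 178590  ⇒  T ≈ 29.29 °C

T_f ≈ 29.3 °C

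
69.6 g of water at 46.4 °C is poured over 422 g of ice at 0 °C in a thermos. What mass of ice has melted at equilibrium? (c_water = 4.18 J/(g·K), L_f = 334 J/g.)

m_melted ≈ 40.4 g

Cooling the water to 0 °C releases 69.6×4.18×46.4 = 13499 J.
Fully melting the ice requires m_ice L_f = 422×334 = 140948 J.
That's not enough to melt it all — equilibrium is at 0 °C with ice remaining.
Mass melted = 13499/334 ≈ 40.42 g.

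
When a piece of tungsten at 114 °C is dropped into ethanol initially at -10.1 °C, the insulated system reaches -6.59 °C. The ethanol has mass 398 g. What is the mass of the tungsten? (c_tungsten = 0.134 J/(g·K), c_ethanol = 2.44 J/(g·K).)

m ≈ 211 g

Heat lost by the tungsten = heat gained by the ethanol:
m·0.134·(114 − -6.59) = 398·2.44·(-6.59 − (-10.1))
16.16 m = 3408.6  ⇒  m ≈ 210.9 g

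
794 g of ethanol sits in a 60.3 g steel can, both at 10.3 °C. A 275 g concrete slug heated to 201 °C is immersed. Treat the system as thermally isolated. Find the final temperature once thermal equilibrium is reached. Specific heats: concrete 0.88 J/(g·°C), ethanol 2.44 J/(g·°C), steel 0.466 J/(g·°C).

T_f ≈ 31.2 °C

Let T be the final temperature. ΣQ_i = 0:
275×0.88×(T − 201) + 794×2.44×(T − 10.3) + 60.3×0.466×(T − 10.3) = 0
2207.5 T = 68886
T = 68886 / 2207.5 = 31.2 °C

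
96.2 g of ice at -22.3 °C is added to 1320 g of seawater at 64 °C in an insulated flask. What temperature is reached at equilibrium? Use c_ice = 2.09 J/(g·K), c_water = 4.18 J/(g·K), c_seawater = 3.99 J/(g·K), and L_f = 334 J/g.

T_f ≈ 53.0 °C

Setting the total heat transfer to zero:
warm ice to 0 °C: 96.2×2.09×(0 − (-22.3)) = 4483.6
  fusion: m_ice L_f = 96.2×334 = 32131
  warm the meltwater: 402.12 T
  seawater: 5266.8(T − 64)
5668.9 T = 337075 − 36614 = 300461
T ≈ 53.00 °C. Since T > 0 °C, the all-ice-melts assumption holds.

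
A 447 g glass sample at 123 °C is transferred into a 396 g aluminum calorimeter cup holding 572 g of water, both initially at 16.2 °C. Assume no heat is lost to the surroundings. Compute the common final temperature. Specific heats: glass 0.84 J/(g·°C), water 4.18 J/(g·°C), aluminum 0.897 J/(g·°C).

T_f ≈ 29.0 °C

T_f = Σ m_i c_i T_i / Σ m_i c_i:
T_f = (375.48·123 + 2391·16.2 + 355.21·16.2) / (375.48 + 2391 + 355.21)
    = 90672 / 3121.7 ≈ 29.05 °C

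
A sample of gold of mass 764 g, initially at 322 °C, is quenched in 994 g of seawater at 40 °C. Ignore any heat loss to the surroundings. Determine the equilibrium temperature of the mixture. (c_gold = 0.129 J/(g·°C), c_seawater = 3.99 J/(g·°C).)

Set heat shed by the hot body equal to heat absorbed by the cold body:
764*0.129*(322 − T) = 994*3.99*(T − 40)
98.56(322 − T) = 3966.1(T − 40)
4064.6 T = 190377  ⇒  T ≈ 46.84 °C

T_f ≈ 46.8 °C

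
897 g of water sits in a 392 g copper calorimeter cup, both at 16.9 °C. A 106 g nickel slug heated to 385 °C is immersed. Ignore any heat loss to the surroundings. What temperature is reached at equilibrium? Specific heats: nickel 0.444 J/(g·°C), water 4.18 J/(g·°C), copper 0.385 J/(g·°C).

T_f ≈ 21.3 °C

Heat gained plus heat lost sum to zero:
106×0.444×(T − 385) + 897×4.18×(T − 16.9) + 392×0.385×(T − 16.9) = 0
47.06(T − 385) + 3749.5(T − 16.9) + 150.92(T − 16.9) = 0
(47.06 + 3749.5 + 150.92) T = 47.06×385 + 3749.5×16.9 + 150.92×16.9
T = 84036/3947.4 ≈ 21.29 °C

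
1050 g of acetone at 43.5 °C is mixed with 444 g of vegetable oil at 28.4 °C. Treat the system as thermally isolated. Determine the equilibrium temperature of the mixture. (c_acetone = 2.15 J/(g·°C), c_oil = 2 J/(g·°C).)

T_f ≈ 39.2 °C

|Q_acetone| = |Q_oil|:
1050·2.15·(43.5 − T) = 444·2·(T − 28.4)
2257.5(43.5 − T) = 888(T − 28.4)
3145.5 T = 123420  ⇒  T ≈ 39.24 °C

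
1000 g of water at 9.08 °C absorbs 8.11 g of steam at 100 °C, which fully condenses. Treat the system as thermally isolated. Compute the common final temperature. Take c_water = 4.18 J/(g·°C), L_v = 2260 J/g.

T_f ≈ 14.2 °C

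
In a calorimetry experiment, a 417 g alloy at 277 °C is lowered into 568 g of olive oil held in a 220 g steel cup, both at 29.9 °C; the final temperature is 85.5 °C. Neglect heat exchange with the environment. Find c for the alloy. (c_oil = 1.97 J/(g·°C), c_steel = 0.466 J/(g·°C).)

Let T be the final temperature. ΣQ_i = 0:
417×c×(85.5 − 277) + 568×1.97×(85.5 − 29.9) + 220×0.466×(85.5 − 29.9) = 0
-79856 c = -67914
c = -67914/-79856 ≈ 0.8505 J/(g·°C)

c ≈ 0.85 J/(g·°C)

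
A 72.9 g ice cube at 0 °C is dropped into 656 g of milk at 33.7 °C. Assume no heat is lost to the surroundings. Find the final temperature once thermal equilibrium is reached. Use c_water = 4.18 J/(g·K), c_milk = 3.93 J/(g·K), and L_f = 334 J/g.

Conservation of energy gives ΣQ = 0:
fusion: m_ice L_f = 72.9·334 = 24349; warm the meltwater: 304.72 T; milk: 2578.1(T − 33.7)
2882.8 T = 86881 − 24349 = 62533
T ≈ 21.69 °C. Since T > 0 °C, the all-ice-melts assumption holds.

T_f ≈ 21.7 °C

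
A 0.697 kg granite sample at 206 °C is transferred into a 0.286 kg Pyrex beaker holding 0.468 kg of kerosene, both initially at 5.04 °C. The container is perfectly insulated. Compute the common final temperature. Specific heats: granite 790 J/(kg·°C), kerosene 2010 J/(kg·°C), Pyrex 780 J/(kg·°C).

T_f ≈ 69.6 °C

Setting the total heat transfer to zero:
0.697*790*(T − 206) + 0.468*2010*(T − 5.04) + 0.286*780*(T − 5.04) = 0
1714.4 T = 119295
T = 119295/1714.4 ≈ 69.58 °C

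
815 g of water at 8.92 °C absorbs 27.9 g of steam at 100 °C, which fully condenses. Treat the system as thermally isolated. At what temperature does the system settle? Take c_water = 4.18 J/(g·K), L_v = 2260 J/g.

T_f ≈ 29.8 °C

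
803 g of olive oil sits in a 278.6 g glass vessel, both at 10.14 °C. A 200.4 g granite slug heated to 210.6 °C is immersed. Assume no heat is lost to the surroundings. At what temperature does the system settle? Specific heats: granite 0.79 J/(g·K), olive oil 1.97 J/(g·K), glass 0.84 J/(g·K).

T_f ≈ 26.2 °C

Net heat exchanged in the isolated system is zero:
200.4×0.79×(T − 210.6) + 803×1.97×(T − 10.14) + 278.6×0.84×(T − 10.14) = 0
(158.32 + 1581.9 + 234.02) T = 158.32×210.6 + 1581.9×10.14 + 234.02×10.14
T = 51755 / 1974.2 = 26.2 °C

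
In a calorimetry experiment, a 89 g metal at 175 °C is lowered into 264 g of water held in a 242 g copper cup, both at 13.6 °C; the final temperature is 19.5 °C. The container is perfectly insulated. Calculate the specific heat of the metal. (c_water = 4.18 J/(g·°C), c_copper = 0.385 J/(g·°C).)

Net heat exchanged in the isolated system is zero:
89×c×(19.5 − 175) + 264×4.18×(19.5 − 13.6) + 242×0.385×(19.5 − 13.6) = 0
-13840 c = -7060.5
c = -7060.5/-13840 ≈ 0.5102 J/(g·°C)

c ≈ 0.51 J/(g·°C)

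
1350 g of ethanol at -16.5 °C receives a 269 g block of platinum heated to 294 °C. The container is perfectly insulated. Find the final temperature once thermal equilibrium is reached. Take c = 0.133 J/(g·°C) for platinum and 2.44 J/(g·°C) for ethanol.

T_f ≈ -13.2 °C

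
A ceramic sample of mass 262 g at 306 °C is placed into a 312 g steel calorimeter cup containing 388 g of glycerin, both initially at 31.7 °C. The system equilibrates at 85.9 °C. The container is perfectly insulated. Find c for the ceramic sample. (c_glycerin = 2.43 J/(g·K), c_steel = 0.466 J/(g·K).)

Conservation of energy gives ΣQ = 0:
262·c·(85.9 − 306) + 388·2.43·(85.9 − 31.7) + 312·0.466·(85.9 − 31.7) = 0
-57666 c = -58982
c = -58982/-57666 ≈ 1.023 J/(g·K)

c ≈ 1.02 J/(g·K)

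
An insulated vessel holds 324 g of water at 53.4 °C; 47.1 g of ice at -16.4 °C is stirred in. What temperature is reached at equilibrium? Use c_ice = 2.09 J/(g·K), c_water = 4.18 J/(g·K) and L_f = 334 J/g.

T_f ≈ 35.4 °C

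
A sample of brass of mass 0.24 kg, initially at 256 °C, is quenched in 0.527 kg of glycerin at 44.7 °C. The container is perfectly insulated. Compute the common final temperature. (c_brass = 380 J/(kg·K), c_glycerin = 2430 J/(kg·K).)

T_f ≈ 58.7 °C

Taking heat into each body as positive, Σ m c ΔT = 0:
0.24*380*(T − 256) + 0.527*2430*(T − 44.7) = 0
1371.8 T = 80590
T = 80590 / 1371.8 = 58.7 °C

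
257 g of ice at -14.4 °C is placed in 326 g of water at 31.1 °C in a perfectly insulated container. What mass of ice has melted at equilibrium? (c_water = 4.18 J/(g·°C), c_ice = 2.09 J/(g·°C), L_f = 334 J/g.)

Heat available from the water dropping to 0 °C: 326×4.18×31.1 = 42379 J.
Warming the ice to 0 °C takes 257×2.09×14.4 = 7734.7 J, leaving 34645 J for melting.
To melt every bit of ice: 257×334 = 85838 J.
That's not enough to melt it all — equilibrium is at 0 °C with ice remaining.
Mass melted = 34645/334 ≈ 103.7 g.

m_melted ≈ 104 g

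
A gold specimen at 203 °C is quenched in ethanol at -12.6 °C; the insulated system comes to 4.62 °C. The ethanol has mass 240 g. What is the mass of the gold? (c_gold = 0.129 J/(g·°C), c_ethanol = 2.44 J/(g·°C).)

m ≈ 394 g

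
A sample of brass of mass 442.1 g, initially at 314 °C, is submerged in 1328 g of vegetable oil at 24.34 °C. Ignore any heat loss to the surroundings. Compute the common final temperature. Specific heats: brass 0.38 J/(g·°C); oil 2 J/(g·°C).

Net heat exchanged in the isolated system is zero:
442.1*0.38*(T − 314) + 1328*2*(T − 24.34) = 0
2824 T = 117398
T ≈ 41.57 °C

T_f ≈ 41.6 °C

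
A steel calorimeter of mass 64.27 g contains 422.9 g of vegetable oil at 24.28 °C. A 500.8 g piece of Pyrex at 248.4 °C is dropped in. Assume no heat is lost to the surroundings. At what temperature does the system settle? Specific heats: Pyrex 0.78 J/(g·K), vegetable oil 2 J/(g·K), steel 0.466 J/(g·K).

T_f ≈ 93.4 °C

Let T be the final temperature. ΣQ_i = 0:
500.8×0.78×(T − 248.4) + 422.9×2×(T − 24.28) + 64.27×0.466×(T − 24.28) = 0
390.62(T − 248.4) + 845.8(T − 24.28) + 29.95(T − 24.28) = 0
(390.62 + 845.8 + 29.95) T = 390.62×248.4 + 845.8×24.28 + 29.95×24.28
T = 118294/1266.4 ≈ 93.41 °C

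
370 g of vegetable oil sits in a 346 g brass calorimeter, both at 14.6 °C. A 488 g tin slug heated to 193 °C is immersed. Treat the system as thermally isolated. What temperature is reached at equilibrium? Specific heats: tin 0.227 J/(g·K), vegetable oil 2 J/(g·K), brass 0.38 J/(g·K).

T_f ≈ 34.7 °C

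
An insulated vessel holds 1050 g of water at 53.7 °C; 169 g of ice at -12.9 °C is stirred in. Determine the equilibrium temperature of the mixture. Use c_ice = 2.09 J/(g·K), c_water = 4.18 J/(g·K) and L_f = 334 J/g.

T_f ≈ 34.3 °C

Energy conservation, ΣQ = 0:
ice -12.9→0 °C: 169×2.09×12.9 = 4556.4; latent heat to melt: 169×334 = 56446; meltwater 0→T: 169×4.18×T = 706.42 T; water: 4389(T − 53.7)
5095.4 T = 235689 − 61002 = 174687
T ≈ 34.28 °C — above 0 °C, consistent with complete melting.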